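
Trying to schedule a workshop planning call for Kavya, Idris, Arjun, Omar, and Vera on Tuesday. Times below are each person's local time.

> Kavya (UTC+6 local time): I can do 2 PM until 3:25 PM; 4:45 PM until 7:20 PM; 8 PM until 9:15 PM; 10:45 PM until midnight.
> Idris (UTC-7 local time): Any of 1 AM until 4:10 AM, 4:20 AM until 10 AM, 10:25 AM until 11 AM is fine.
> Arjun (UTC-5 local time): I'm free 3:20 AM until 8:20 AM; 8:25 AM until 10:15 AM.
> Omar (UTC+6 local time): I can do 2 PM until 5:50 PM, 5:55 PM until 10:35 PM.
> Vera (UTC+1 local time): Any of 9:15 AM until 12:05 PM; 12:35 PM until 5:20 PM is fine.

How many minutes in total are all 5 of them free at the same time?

260

Kavya in UTC: 08:00-09:25, 10:45-13:20, 14:00-15:15, 16:45-18:00 (subtract 6h to convert from UTC+6).
Idris in UTC: 08:00-11:10, 11:20-17:00, 17:25-18:00 (add 7h to convert from UTC-7).
Arjun in UTC: 08:20-13:20, 13:25-15:15 (add 5h to convert from UTC-5).
Omar in UTC: 08:00-11:50, 11:55-16:35 (subtract 6h to convert from UTC+6).
Vera in UTC: 08:15-11:05, 11:35-16:20 (subtract 1h to convert from UTC+1).
Kavya ∩ Idris: 08:00-09:25, 10:45-11:10, 11:20-13:20, 14:00-15:15, 16:45-17:00, 17:25-18:00.
Kavya ∩ Idris ∩ Arjun: 08:20-09:25, 10:45-11:10, 11:20-13:20, 14:00-15:15.
Kavya ∩ Idris ∩ Arjun ∩ Omar: 08:20-09:25, 10:45-11:10, 11:20-11:50, 11:55-13:20, 14:00-15:15.
Kavya ∩ Idris ∩ Arjun ∩ Omar ∩ Vera: 08:20-09:25, 10:45-11:05, 11:35-11:50, 11:55-13:20, 14:00-15:15.
So the common availability across everyone is 08:20-09:25, 10:45-11:05, 11:35-11:50, 11:55-13:20, 14:00-15:15.
Summing the common windows: 65 + 20 + 15 + 85 + 75 = 260 minutes.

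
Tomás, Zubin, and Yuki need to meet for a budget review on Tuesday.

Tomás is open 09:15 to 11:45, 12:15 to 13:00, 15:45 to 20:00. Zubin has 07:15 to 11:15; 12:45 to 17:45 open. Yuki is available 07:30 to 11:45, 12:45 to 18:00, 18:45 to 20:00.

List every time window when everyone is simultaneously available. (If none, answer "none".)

09:15-11:15, 12:45-13:00, 15:45-17:45

Tomás ∩ Zubin: 09:15-11:15, 12:45-13:00, 15:45-17:45.
Tomás ∩ Zubin ∩ Yuki: 09:15-11:15, 12:45-13:00, 15:45-17:45.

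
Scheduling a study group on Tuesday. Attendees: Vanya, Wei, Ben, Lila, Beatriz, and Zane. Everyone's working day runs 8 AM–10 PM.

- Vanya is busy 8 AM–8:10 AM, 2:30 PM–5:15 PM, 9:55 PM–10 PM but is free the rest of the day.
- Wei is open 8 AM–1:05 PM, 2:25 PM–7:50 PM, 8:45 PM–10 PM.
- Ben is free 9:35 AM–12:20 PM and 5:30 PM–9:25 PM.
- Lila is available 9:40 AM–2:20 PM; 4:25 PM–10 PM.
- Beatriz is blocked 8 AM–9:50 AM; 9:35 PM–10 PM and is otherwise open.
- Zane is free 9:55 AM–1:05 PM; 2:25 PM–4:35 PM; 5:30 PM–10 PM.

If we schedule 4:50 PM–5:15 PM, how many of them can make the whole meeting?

Vanya free: 08:10-14:30, 17:15-21:55 (invert busy blocks within the working day).
Wei free: 08:00-13:05, 14:25-19:50, 20:45-22:00.
Ben free: 09:35-12:20, 17:30-21:25.
Lila free: 09:40-14:20, 16:25-22:00.
Beatriz free: 09:50-21:35 (invert busy blocks within the working day).
Zane free: 09:55-13:05, 14:25-16:35, 17:30-22:00.
Wei, Lila, and Beatriz can make the full 16:50-17:15 slot — that's 3.

3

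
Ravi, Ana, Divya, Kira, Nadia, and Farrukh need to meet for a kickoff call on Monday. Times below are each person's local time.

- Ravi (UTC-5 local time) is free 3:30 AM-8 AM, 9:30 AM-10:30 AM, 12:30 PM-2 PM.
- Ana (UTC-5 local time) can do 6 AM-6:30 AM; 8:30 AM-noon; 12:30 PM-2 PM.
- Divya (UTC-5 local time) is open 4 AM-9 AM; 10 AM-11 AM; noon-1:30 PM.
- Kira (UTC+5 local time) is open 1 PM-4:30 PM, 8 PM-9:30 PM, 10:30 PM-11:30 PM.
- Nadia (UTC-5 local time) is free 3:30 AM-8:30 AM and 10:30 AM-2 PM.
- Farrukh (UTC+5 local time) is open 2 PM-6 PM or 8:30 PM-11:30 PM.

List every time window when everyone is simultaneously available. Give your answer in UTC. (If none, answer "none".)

Ravi in UTC: 08:30-13:00, 14:30-15:30, 17:30-19:00 (add 5h to convert from UTC-5).
Ana in UTC: 11:00-11:30, 13:30-17:00, 17:30-19:00 (add 5h to convert from UTC-5).
Divya in UTC: 09:00-14:00, 15:00-16:00, 17:00-18:30 (add 5h to convert from UTC-5).
Kira in UTC: 08:00-11:30, 15:00-16:30, 17:30-18:30 (subtract 5h to convert from UTC+5).
Nadia in UTC: 08:30-13:30, 15:30-19:00 (add 5h to convert from UTC-5).
Farrukh in UTC: 09:00-13:00, 15:30-18:30 (subtract 5h to convert from UTC+5).
Ravi ∩ Ana: 11:00-11:30, 14:30-15:30, 17:30-19:00.
Ravi ∩ Ana ∩ Divya: 11:00-11:30, 15:00-15:30, 17:30-18:30.
Ravi ∩ Ana ∩ Divya ∩ Kira: 11:00-11:30, 15:00-15:30, 17:30-18:30.
Ravi ∩ Ana ∩ Divya ∩ Kira ∩ Nadia: 11:00-11:30, 17:30-18:30.
Ravi ∩ Ana ∩ Divya ∩ Kira ∩ Nadia ∩ Farrukh: 11:00-11:30, 17:30-18:30.

11:00-11:30, 17:30-18:30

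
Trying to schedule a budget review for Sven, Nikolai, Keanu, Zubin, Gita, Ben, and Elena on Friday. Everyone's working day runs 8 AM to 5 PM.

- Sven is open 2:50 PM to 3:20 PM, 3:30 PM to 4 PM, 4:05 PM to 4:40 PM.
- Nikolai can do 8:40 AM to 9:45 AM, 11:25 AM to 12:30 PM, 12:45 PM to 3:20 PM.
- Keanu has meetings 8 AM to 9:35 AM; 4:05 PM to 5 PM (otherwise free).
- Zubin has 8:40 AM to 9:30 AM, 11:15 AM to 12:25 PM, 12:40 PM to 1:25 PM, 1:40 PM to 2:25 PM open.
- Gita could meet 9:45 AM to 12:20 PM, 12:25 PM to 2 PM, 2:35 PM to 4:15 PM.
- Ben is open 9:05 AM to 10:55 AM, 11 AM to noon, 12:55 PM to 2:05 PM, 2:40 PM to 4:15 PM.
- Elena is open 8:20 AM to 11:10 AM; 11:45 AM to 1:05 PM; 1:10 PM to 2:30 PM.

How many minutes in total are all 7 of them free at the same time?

0

Sven free: 14:50-15:20, 15:30-16:00, 16:05-16:40.
Nikolai free: 08:40-09:45, 11:25-12:30, 12:45-15:20.
Keanu free: 09:35-16:05 (invert busy blocks within the working day).
Zubin free: 08:40-09:30, 11:15-12:25, 12:40-13:25, 13:40-14:25.
Gita free: 09:45-12:20, 12:25-14:00, 14:35-16:15.
Ben free: 09:05-10:55, 11:00-12:00, 12:55-14:05, 14:40-16:15.
Elena free: 08:20-11:10, 11:45-13:05, 13:10-14:30.
Sven ∩ Nikolai: 14:50-15:20.
Sven ∩ Nikolai ∩ Keanu: 14:50-15:20.
Sven ∩ Nikolai ∩ Keanu ∩ Zubin: ∅.
Sven ∩ Nikolai ∩ Keanu ∩ Zubin ∩ Gita: ∅.
Sven ∩ Nikolai ∩ Keanu ∩ Zubin ∩ Gita ∩ Ben: ∅.
Sven ∩ Nikolai ∩ Keanu ∩ Zubin ∩ Gita ∩ Ben ∩ Elena: ∅.
There is no time when everyone is free.
There is no common window, so the total is 0 minutes.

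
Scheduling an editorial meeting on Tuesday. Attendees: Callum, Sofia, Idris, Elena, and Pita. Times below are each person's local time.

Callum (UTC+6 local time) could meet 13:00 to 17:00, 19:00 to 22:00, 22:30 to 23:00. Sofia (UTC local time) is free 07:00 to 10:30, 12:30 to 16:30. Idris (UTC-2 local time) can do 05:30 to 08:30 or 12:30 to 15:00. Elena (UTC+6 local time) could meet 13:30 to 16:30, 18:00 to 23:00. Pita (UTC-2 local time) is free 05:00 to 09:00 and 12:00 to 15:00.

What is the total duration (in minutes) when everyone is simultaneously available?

270

Callum in UTC: 07:00-11:00, 13:00-16:00, 16:30-17:00 (subtract 6h to convert from UTC+6).
Sofia in UTC: 07:00-10:30, 12:30-16:30.
Idris in UTC: 07:30-10:30, 14:30-17:00 (add 2h to convert from UTC-2).
Elena in UTC: 07:30-10:30, 12:00-17:00 (subtract 6h to convert from UTC+6).
Pita in UTC: 07:00-11:00, 14:00-17:00 (add 2h to convert from UTC-2).
Callum ∩ Sofia: 07:00-10:30, 13:00-16:00.
Callum ∩ Sofia ∩ Idris: 07:30-10:30, 14:30-16:00.
Callum ∩ Sofia ∩ Idris ∩ Elena: 07:30-10:30, 14:30-16:00.
Callum ∩ Sofia ∩ Idris ∩ Elena ∩ Pita: 07:30-10:30, 14:30-16:00.
Those are the intersection windows.
Summing the common windows: 180 + 90 = 270 minutes.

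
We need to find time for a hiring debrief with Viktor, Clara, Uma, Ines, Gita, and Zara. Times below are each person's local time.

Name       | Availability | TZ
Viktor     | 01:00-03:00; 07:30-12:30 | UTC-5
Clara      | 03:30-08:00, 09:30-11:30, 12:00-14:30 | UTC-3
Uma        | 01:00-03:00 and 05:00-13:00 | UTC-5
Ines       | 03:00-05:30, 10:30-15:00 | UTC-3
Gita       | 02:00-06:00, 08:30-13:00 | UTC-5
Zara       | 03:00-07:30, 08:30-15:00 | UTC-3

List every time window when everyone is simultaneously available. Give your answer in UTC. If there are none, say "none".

Viktor in UTC: 06:00-08:00, 12:30-17:30 (add 5h to convert from UTC-5).
Clara in UTC: 06:30-11:00, 12:30-14:30, 15:00-17:30 (add 3h to convert from UTC-3).
Uma in UTC: 06:00-08:00, 10:00-18:00 (add 5h to convert from UTC-5).
Ines in UTC: 06:00-08:30, 13:30-18:00 (add 3h to convert from UTC-3).
Gita in UTC: 07:00-11:00, 13:30-18:00 (add 5h to convert from UTC-5).
Zara in UTC: 06:00-10:30, 11:30-18:00 (add 3h to convert from UTC-3).
Viktor ∩ Clara: 06:30-08:00, 12:30-14:30, 15:00-17:30.
Viktor ∩ Clara ∩ Uma: 06:30-08:00, 12:30-14:30, 15:00-17:30.
Viktor ∩ Clara ∩ Uma ∩ Ines: 06:30-08:00, 13:30-14:30, 15:00-17:30.
Viktor ∩ Clara ∩ Uma ∩ Ines ∩ Gita: 07:00-08:00, 13:30-14:30, 15:00-17:30.
Viktor ∩ Clara ∩ Uma ∩ Ines ∩ Gita ∩ Zara: 07:00-08:00, 13:30-14:30, 15:00-17:30.

07:00-08:00, 13:30-14:30, 15:00-17:30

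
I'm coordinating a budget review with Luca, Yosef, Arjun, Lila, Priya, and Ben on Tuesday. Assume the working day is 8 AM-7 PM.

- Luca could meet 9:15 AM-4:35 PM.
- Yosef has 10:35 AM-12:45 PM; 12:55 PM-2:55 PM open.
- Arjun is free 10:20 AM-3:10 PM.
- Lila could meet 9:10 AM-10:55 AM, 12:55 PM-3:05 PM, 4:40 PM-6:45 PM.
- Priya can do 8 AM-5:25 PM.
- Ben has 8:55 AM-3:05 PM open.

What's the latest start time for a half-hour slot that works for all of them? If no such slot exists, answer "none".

Luca ∩ Yosef: 10:35-12:45, 12:55-14:55.
Luca ∩ Yosef ∩ Arjun: 10:35-12:45, 12:55-14:55.
Luca ∩ Yosef ∩ Arjun ∩ Lila: 10:35-10:55, 12:55-14:55.
Luca ∩ Yosef ∩ Arjun ∩ Lila ∩ Priya: 10:35-10:55, 12:55-14:55.
Luca ∩ Yosef ∩ Arjun ∩ Lila ∩ Priya ∩ Ben: 10:35-10:55, 12:55-14:55.
So the common availability across everyone is 10:35-10:55, 12:55-14:55.
The last common window of at least 30 minutes is 12:55-14:55; a 30-minute meeting can start as late as 14:25 and still end by 14:55.

14:25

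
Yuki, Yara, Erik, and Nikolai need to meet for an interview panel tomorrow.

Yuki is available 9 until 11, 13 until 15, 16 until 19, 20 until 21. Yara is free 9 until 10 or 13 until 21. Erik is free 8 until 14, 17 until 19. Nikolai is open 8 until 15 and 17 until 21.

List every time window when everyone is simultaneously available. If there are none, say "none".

09:00-10:00, 13:00-14:00, 17:00-19:00

Yuki ∩ Yara: 09:00-10:00, 13:00-15:00, 16:00-19:00, 20:00-21:00.
Yuki ∩ Yara ∩ Erik: 09:00-10:00, 13:00-14:00, 17:00-19:00.
Yuki ∩ Yara ∩ Erik ∩ Nikolai: 09:00-10:00, 13:00-14:00, 17:00-19:00.
So the common availability across everyone is 09:00-10:00, 13:00-14:00, 17:00-19:00.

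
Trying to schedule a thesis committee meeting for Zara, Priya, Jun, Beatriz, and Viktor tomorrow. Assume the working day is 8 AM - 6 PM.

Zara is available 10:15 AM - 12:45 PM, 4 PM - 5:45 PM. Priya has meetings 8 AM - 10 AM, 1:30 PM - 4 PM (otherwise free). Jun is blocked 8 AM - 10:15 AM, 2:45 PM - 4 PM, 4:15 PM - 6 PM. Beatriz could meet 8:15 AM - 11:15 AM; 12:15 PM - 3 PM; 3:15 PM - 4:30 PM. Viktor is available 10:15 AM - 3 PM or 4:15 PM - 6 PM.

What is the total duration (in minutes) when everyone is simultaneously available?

90

Zara free: 10:15-12:45, 16:00-17:45.
Priya free: 10:00-13:30, 16:00-18:00 (invert busy blocks within the working day).
Jun free: 10:15-14:45, 16:00-16:15 (invert busy blocks within the working day).
Beatriz free: 08:15-11:15, 12:15-15:00, 15:15-16:30.
Viktor free: 10:15-15:00, 16:15-18:00.
Zara ∩ Priya: 10:15-12:45, 16:00-17:45.
Zara ∩ Priya ∩ Jun: 10:15-12:45, 16:00-16:15.
Zara ∩ Priya ∩ Jun ∩ Beatriz: 10:15-11:15, 12:15-12:45, 16:00-16:15.
Zara ∩ Priya ∩ Jun ∩ Beatriz ∩ Viktor: 10:15-11:15, 12:15-12:45.
So the common availability across everyone is 10:15-11:15, 12:15-12:45.
Summing the common windows: 60 + 30 = 90 minutes.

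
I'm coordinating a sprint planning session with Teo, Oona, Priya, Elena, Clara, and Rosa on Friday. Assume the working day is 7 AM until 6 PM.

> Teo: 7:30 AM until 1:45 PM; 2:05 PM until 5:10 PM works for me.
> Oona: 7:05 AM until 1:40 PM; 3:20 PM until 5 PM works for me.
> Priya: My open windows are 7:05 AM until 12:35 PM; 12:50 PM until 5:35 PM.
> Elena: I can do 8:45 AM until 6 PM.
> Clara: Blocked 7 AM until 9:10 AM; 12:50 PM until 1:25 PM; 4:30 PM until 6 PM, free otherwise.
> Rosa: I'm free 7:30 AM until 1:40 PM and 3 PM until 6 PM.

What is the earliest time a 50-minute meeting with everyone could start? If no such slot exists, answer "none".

Teo free: 07:30-13:45, 14:05-17:10.
Oona free: 07:05-13:40, 15:20-17:00.
Priya free: 07:05-12:35, 12:50-17:35.
Elena free: 08:45-18:00.
Clara free: 09:10-12:50, 13:25-16:30 (invert busy blocks within the working day).
Rosa free: 07:30-13:40, 15:00-18:00.
Teo ∩ Oona: 07:30-13:40, 15:20-17:00.
Teo ∩ Oona ∩ Priya: 07:30-12:35, 12:50-13:40, 15:20-17:00.
Teo ∩ Oona ∩ Priya ∩ Elena: 08:45-12:35, 12:50-13:40, 15:20-17:00.
Teo ∩ Oona ∩ Priya ∩ Elena ∩ Clara: 09:10-12:35, 13:25-13:40, 15:20-16:30.
Teo ∩ Oona ∩ Priya ∩ Elena ∩ Clara ∩ Rosa: 09:10-12:35, 13:25-13:40, 15:20-16:30.
Those are the intersection windows.
The first common window of at least 50 minutes is 09:10-12:35, so the earliest start is 09:10.

09:10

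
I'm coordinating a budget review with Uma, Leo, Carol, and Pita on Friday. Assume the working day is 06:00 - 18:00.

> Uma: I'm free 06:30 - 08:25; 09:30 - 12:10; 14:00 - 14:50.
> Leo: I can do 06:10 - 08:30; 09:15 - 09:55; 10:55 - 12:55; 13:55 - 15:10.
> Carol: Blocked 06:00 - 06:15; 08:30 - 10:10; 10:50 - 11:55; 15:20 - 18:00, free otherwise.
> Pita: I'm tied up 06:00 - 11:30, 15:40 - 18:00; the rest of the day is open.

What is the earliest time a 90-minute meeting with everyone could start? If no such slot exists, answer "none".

none

Uma free: 06:30-08:25, 09:30-12:10, 14:00-14:50.
Leo free: 06:10-08:30, 09:15-09:55, 10:55-12:55, 13:55-15:10.
Carol free: 06:15-08:30, 10:10-10:50, 11:55-15:20 (invert busy blocks within the working day).
Pita free: 11:30-15:40 (invert busy blocks within the working day).
Uma ∩ Leo: 06:30-08:25, 09:30-09:55, 10:55-12:10, 14:00-14:50.
Uma ∩ Leo ∩ Carol: 06:30-08:25, 11:55-12:10, 14:00-14:50.
Uma ∩ Leo ∩ Carol ∩ Pita: 11:55-12:10, 14:00-14:50.
No common window is at least 90 minutes long.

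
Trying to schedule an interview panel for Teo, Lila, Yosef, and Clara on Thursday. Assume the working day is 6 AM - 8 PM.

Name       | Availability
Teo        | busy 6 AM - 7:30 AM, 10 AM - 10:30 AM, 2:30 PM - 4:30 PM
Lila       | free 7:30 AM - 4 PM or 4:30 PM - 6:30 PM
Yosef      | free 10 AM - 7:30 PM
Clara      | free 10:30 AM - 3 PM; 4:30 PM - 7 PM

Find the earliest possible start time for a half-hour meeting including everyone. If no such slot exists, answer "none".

Teo free: 07:30-10:00, 10:30-14:30, 16:30-20:00 (invert busy blocks within the working day).
Lila free: 07:30-16:00, 16:30-18:30.
Yosef free: 10:00-19:30.
Clara free: 10:30-15:00, 16:30-19:00.
Teo ∩ Lila: 07:30-10:00, 10:30-14:30, 16:30-18:30.
Teo ∩ Lila ∩ Yosef: 10:30-14:30, 16:30-18:30.
Teo ∩ Lila ∩ Yosef ∩ Clara: 10:30-14:30, 16:30-18:30.
So the common availability across everyone is 10:30-14:30, 16:30-18:30.
The first common window of at least 30 minutes is 10:30-14:30, so the earliest start is 10:30.

10:30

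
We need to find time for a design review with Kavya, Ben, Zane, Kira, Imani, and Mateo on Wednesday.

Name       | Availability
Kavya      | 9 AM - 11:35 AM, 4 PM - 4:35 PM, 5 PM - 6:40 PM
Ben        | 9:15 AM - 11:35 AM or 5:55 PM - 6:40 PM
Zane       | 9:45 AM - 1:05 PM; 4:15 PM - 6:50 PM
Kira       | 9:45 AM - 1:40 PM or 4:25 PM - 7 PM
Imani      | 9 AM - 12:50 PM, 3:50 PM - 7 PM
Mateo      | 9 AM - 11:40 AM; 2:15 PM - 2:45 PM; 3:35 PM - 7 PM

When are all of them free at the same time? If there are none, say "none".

Kavya ∩ Ben: 09:15-11:35, 17:55-18:40.
Kavya ∩ Ben ∩ Zane: 09:45-11:35, 17:55-18:40.
Kavya ∩ Ben ∩ Zane ∩ Kira: 09:45-11:35, 17:55-18:40.
Kavya ∩ Ben ∩ Zane ∩ Kira ∩ Imani: 09:45-11:35, 17:55-18:40.
Kavya ∩ Ben ∩ Zane ∩ Kira ∩ Imani ∩ Mateo: 09:45-11:35, 17:55-18:40.
Those are the intersection windows.

09:45-11:35, 17:55-18:40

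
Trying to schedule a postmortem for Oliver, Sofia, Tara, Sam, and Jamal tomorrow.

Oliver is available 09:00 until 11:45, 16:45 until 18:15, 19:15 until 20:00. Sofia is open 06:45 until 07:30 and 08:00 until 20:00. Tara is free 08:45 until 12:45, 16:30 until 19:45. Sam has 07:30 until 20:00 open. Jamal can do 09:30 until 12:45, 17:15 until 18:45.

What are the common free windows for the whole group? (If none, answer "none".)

09:30-11:45, 17:15-18:15

Oliver ∩ Sofia: 09:00-11:45, 16:45-18:15, 19:15-20:00.
Oliver ∩ Sofia ∩ Tara: 09:00-11:45, 16:45-18:15, 19:15-19:45.
Oliver ∩ Sofia ∩ Tara ∩ Sam: 09:00-11:45, 16:45-18:15, 19:15-19:45.
Oliver ∩ Sofia ∩ Tara ∩ Sam ∩ Jamal: 09:30-11:45, 17:15-18:15.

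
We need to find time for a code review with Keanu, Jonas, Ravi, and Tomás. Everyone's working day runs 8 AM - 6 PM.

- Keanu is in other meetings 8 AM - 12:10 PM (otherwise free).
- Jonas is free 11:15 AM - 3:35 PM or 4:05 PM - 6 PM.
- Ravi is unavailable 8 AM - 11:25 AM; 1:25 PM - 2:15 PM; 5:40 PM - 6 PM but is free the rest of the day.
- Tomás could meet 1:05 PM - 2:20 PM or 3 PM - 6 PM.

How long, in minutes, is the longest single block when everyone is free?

Keanu free: 12:10-18:00 (invert busy blocks within the working day).
Jonas free: 11:15-15:35, 16:05-18:00.
Ravi free: 11:25-13:25, 14:15-17:40 (invert busy blocks within the working day).
Tomás free: 13:05-14:20, 15:00-18:00.
Keanu ∩ Jonas: 12:10-15:35, 16:05-18:00.
Keanu ∩ Jonas ∩ Ravi: 12:10-13:25, 14:15-15:35, 16:05-17:40.
Keanu ∩ Jonas ∩ Ravi ∩ Tomás: 13:05-13:25, 14:15-14:20, 15:00-15:35, 16:05-17:40.
The longest is 16:05-17:40 at 95 minutes.

95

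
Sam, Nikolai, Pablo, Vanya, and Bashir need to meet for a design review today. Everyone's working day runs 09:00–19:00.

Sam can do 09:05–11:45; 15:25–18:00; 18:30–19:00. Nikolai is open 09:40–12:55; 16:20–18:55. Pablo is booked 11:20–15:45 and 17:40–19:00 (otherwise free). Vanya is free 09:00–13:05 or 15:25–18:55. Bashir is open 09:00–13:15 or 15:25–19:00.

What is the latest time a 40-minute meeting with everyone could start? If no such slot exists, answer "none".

Sam free: 09:05-11:45, 15:25-18:00, 18:30-19:00.
Nikolai free: 09:40-12:55, 16:20-18:55.
Pablo free: 09:00-11:20, 15:45-17:40 (invert busy blocks within the working day).
Vanya free: 09:00-13:05, 15:25-18:55.
Bashir free: 09:00-13:15, 15:25-19:00.
Sam ∩ Nikolai: 09:40-11:45, 16:20-18:00, 18:30-18:55.
Sam ∩ Nikolai ∩ Pablo: 09:40-11:20, 16:20-17:40.
Sam ∩ Nikolai ∩ Pablo ∩ Vanya: 09:40-11:20, 16:20-17:40.
Sam ∩ Nikolai ∩ Pablo ∩ Vanya ∩ Bashir: 09:40-11:20, 16:20-17:40.
The last common window of at least 40 minutes is 16:20-17:40; a 40-minute meeting can start as late as 17:00 and still end by 17:40.

17:00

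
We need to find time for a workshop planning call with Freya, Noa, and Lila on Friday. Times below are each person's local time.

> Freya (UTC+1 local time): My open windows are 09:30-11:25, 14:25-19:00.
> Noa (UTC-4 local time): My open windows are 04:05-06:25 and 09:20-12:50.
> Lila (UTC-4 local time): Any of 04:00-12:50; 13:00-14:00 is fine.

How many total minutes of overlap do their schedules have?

Freya in UTC: 08:30-10:25, 13:25-18:00 (subtract 1h to convert from UTC+1).
Noa in UTC: 08:05-10:25, 13:20-16:50 (add 4h to convert from UTC-4).
Lila in UTC: 08:00-16:50, 17:00-18:00 (add 4h to convert from UTC-4).
Freya ∩ Noa: 08:30-10:25, 13:25-16:50.
Freya ∩ Noa ∩ Lila: 08:30-10:25, 13:25-16:50.
Those are the intersection windows.
Summing the common windows: 115 + 205 = 320 minutes.

320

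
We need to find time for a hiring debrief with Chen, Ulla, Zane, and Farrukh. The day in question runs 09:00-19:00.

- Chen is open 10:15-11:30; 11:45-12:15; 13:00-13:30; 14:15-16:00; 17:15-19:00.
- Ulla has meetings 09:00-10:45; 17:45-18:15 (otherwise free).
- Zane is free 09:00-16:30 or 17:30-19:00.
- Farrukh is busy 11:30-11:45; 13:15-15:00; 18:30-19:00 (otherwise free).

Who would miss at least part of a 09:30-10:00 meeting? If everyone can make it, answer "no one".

Chen free: 10:15-11:30, 11:45-12:15, 13:00-13:30, 14:15-16:00, 17:15-19:00.
Ulla free: 10:45-17:45, 18:15-19:00 (invert busy blocks within the working day).
Zane free: 09:00-16:30, 17:30-19:00.
Farrukh free: 09:00-11:30, 11:45-13:15, 15:00-18:30 (invert busy blocks within the working day).
Chen: not fully free for 09:30-10:00. Ulla: not fully free for 09:30-10:00. Zane: free for 09:30-10:00. Farrukh: free for 09:30-10:00.

Chen, Ulla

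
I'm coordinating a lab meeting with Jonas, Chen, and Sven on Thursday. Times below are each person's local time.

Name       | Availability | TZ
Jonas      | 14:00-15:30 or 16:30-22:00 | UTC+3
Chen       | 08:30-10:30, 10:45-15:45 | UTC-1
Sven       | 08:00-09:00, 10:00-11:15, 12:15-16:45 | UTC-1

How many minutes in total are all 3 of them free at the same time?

Jonas in UTC: 11:00-12:30, 13:30-19:00 (subtract 3h to convert from UTC+3).
Chen in UTC: 09:30-11:30, 11:45-16:45 (add 1h to convert from UTC-1).
Sven in UTC: 09:00-10:00, 11:00-12:15, 13:15-17:45 (add 1h to convert from UTC-1).
Jonas ∩ Chen: 11:00-11:30, 11:45-12:30, 13:30-16:45.
Jonas ∩ Chen ∩ Sven: 11:00-11:30, 11:45-12:15, 13:30-16:45.
Summing the common windows: 30 + 30 + 195 = 255 minutes.

255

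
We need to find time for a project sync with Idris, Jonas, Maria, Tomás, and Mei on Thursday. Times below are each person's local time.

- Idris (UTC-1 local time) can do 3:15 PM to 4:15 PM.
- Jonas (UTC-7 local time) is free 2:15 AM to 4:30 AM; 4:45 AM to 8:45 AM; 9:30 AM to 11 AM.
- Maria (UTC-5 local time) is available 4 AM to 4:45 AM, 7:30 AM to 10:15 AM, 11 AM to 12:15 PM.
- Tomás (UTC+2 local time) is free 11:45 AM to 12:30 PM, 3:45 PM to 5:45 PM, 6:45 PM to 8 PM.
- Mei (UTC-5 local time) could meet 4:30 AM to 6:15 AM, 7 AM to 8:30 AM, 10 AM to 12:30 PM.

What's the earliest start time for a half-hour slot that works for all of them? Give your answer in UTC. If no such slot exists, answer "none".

16:45

Idris in UTC: 16:15-17:15 (add 1h to convert from UTC-1).
Jonas in UTC: 09:15-11:30, 11:45-15:45, 16:30-18:00 (add 7h to convert from UTC-7).
Maria in UTC: 09:00-09:45, 12:30-15:15, 16:00-17:15 (add 5h to convert from UTC-5).
Tomás in UTC: 09:45-10:30, 13:45-15:45, 16:45-18:00 (subtract 2h to convert from UTC+2).
Mei in UTC: 09:30-11:15, 12:00-13:30, 15:00-17:30 (add 5h to convert from UTC-5).
Idris ∩ Jonas: 16:30-17:15.
Idris ∩ Jonas ∩ Maria: 16:30-17:15.
Idris ∩ Jonas ∩ Maria ∩ Tomás: 16:45-17:15.
Idris ∩ Jonas ∩ Maria ∩ Tomás ∩ Mei: 16:45-17:15.
Those are the intersection windows.
The first common window of at least 30 minutes is 16:45-17:15, so the earliest start is 16:45.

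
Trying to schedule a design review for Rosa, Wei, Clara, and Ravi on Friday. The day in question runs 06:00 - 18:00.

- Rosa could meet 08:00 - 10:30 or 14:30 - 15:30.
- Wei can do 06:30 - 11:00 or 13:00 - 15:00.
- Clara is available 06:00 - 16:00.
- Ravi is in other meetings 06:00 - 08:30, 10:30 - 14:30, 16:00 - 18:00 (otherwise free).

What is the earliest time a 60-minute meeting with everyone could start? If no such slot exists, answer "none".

Rosa free: 08:00-10:30, 14:30-15:30.
Wei free: 06:30-11:00, 13:00-15:00.
Clara free: 06:00-16:00.
Ravi free: 08:30-10:30, 14:30-16:00 (invert busy blocks within the working day).
Rosa ∩ Wei: 08:00-10:30, 14:30-15:00.
Rosa ∩ Wei ∩ Clara: 08:00-10:30, 14:30-15:00.
Rosa ∩ Wei ∩ Clara ∩ Ravi: 08:30-10:30, 14:30-15:00.
The first common window of at least 60 minutes is 08:30-10:30, so the earliest start is 08:30.

08:30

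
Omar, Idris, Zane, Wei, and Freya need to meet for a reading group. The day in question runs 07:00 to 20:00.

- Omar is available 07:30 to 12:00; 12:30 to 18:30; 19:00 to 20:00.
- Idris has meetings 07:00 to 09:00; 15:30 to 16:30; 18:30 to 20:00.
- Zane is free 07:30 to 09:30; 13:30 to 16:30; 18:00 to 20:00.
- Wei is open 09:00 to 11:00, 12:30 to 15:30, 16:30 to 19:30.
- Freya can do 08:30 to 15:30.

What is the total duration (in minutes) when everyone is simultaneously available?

Omar free: 07:30-12:00, 12:30-18:30, 19:00-20:00.
Idris free: 09:00-15:30, 16:30-18:30 (invert busy blocks within the working day).
Zane free: 07:30-09:30, 13:30-16:30, 18:00-20:00.
Wei free: 09:00-11:00, 12:30-15:30, 16:30-19:30.
Freya free: 08:30-15:30.
Omar ∩ Idris: 09:00-12:00, 12:30-15:30, 16:30-18:30.
Omar ∩ Idris ∩ Zane: 09:00-09:30, 13:30-15:30, 18:00-18:30.
Omar ∩ Idris ∩ Zane ∩ Wei: 09:00-09:30, 13:30-15:30, 18:00-18:30.
Omar ∩ Idris ∩ Zane ∩ Wei ∩ Freya: 09:00-09:30, 13:30-15:30.
Summing the common windows: 30 + 120 = 150 minutes.

150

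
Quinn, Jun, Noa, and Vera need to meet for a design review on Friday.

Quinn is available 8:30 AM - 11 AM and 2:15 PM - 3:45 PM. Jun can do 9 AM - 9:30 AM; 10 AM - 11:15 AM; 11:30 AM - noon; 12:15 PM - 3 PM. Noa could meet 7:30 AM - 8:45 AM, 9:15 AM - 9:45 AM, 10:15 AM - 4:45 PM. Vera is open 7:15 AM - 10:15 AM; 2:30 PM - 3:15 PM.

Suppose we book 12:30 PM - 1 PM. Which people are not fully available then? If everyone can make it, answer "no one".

Quinn: not fully free for 12:30-13:00. Jun: free for 12:30-13:00. Noa: free for 12:30-13:00. Vera: not fully free for 12:30-13:00.

Quinn, Vera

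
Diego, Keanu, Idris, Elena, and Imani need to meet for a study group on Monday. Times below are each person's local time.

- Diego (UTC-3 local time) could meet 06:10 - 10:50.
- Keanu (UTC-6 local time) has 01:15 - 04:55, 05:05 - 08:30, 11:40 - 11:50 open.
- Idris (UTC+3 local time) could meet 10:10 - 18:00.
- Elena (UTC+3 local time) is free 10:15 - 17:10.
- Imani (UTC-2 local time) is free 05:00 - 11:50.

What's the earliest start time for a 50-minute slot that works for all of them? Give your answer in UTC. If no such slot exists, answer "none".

09:10

Diego in UTC: 09:10-13:50 (add 3h to convert from UTC-3).
Keanu in UTC: 07:15-10:55, 11:05-14:30, 17:40-17:50 (add 6h to convert from UTC-6).
Idris in UTC: 07:10-15:00 (subtract 3h to convert from UTC+3).
Elena in UTC: 07:15-14:10 (subtract 3h to convert from UTC+3).
Imani in UTC: 07:00-13:50 (add 2h to convert from UTC-2).
Diego ∩ Keanu: 09:10-10:55, 11:05-13:50.
Diego ∩ Keanu ∩ Idris: 09:10-10:55, 11:05-13:50.
Diego ∩ Keanu ∩ Idris ∩ Elena: 09:10-10:55, 11:05-13:50.
Diego ∩ Keanu ∩ Idris ∩ Elena ∩ Imani: 09:10-10:55, 11:05-13:50.
The first common window of at least 50 minutes is 09:10-10:55, so the earliest start is 09:10.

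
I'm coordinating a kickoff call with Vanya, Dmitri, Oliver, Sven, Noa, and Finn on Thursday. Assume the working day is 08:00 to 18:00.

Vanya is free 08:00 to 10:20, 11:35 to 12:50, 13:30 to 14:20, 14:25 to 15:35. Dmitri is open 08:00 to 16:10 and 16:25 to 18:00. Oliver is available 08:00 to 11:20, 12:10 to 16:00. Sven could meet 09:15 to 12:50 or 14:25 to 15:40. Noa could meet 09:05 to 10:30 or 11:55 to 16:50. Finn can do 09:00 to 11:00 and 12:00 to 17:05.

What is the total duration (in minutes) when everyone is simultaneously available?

175

Vanya ∩ Dmitri: 08:00-10:20, 11:35-12:50, 13:30-14:20, 14:25-15:35.
Vanya ∩ Dmitri ∩ Oliver: 08:00-10:20, 12:10-12:50, 13:30-14:20, 14:25-15:35.
Vanya ∩ Dmitri ∩ Oliver ∩ Sven: 09:15-10:20, 12:10-12:50, 14:25-15:35.
Vanya ∩ Dmitri ∩ Oliver ∩ Sven ∩ Noa: 09:15-10:20, 12:10-12:50, 14:25-15:35.
Vanya ∩ Dmitri ∩ Oliver ∩ Sven ∩ Noa ∩ Finn: 09:15-10:20, 12:10-12:50, 14:25-15:35.
Summing the common windows: 65 + 40 + 70 = 175 minutes.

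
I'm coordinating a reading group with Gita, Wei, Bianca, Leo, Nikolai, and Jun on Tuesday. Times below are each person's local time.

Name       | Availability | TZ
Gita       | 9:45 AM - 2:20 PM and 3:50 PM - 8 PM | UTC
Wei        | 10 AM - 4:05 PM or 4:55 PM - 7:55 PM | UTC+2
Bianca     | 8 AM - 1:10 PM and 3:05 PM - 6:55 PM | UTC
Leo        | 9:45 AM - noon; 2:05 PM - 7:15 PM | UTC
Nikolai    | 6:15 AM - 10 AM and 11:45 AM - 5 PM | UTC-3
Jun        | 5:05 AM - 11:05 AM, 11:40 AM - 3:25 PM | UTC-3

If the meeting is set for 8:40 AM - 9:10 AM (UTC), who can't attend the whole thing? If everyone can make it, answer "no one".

Gita in UTC: 09:45-14:20, 15:50-20:00.
Wei in UTC: 08:00-14:05, 14:55-17:55 (subtract 2h to convert from UTC+2).
Bianca in UTC: 08:00-13:10, 15:05-18:55.
Leo in UTC: 09:45-12:00, 14:05-19:15.
Nikolai in UTC: 09:15-13:00, 14:45-20:00 (add 3h to convert from UTC-3).
Jun in UTC: 08:05-14:05, 14:40-18:25 (add 3h to convert from UTC-3).
Gita: not fully free for 08:40-09:10. Wei: free for 08:40-09:10. Bianca: free for 08:40-09:10. Leo: not fully free for 08:40-09:10. Nikolai: not fully free for 08:40-09:10. Jun: free for 08:40-09:10.

Gita, Leo, Nikolai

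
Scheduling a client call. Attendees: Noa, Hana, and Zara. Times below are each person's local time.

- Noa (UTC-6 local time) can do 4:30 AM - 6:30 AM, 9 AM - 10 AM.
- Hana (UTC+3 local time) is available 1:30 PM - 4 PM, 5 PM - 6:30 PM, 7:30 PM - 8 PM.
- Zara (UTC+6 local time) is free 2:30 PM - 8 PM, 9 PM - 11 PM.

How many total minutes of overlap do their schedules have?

150

Noa in UTC: 10:30-12:30, 15:00-16:00 (add 6h to convert from UTC-6).
Hana in UTC: 10:30-13:00, 14:00-15:30, 16:30-17:00 (subtract 3h to convert from UTC+3).
Zara in UTC: 08:30-14:00, 15:00-17:00 (subtract 6h to convert from UTC+6).
Noa ∩ Hana: 10:30-12:30, 15:00-15:30.
Noa ∩ Hana ∩ Zara: 10:30-12:30, 15:00-15:30.
Summing the common windows: 120 + 30 = 150 minutes.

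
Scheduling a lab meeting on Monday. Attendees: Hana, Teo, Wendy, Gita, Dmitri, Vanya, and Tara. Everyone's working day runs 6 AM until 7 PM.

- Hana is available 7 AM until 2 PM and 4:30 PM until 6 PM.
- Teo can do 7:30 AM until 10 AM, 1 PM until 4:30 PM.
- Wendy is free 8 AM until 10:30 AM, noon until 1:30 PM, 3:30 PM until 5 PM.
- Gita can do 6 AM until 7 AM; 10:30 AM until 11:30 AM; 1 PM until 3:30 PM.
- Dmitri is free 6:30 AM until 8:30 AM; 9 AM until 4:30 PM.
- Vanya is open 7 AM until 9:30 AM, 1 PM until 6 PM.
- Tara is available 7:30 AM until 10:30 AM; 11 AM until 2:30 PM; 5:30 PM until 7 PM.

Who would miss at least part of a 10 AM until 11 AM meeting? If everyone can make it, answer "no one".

Gita, Tara, Teo, Vanya, Wendy

Hana: free for 10:00-11:00. Teo: not fully free for 10:00-11:00. Wendy: not fully free for 10:00-11:00. Gita: not fully free for 10:00-11:00. Dmitri: free for 10:00-11:00. Vanya: not fully free for 10:00-11:00. Tara: not fully free for 10:00-11:00.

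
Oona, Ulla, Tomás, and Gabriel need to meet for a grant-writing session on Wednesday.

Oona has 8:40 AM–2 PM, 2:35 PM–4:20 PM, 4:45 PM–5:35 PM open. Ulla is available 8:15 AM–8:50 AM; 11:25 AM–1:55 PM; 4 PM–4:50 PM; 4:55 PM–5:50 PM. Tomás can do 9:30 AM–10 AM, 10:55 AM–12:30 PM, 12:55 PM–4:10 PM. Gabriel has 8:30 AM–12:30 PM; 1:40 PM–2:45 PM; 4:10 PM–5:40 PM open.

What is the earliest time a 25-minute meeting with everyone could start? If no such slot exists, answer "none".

11:25

Oona ∩ Ulla: 08:40-08:50, 11:25-13:55, 16:00-16:20, 16:45-16:50, 16:55-17:35.
Oona ∩ Ulla ∩ Tomás: 11:25-12:30, 12:55-13:55, 16:00-16:10.
Oona ∩ Ulla ∩ Tomás ∩ Gabriel: 11:25-12:30, 13:40-13:55.
The first common window of at least 25 minutes is 11:25-12:30, so the earliest start is 11:25.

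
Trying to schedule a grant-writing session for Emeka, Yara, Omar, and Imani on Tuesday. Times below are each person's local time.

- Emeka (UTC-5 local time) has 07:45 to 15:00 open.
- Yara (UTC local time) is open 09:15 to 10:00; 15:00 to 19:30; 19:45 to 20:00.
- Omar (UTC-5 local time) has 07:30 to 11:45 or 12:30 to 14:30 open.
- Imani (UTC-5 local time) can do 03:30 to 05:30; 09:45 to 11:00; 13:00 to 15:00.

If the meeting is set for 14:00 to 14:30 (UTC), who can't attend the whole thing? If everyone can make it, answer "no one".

Emeka in UTC: 12:45-20:00 (add 5h to convert from UTC-5).
Yara in UTC: 09:15-10:00, 15:00-19:30, 19:45-20:00.
Omar in UTC: 12:30-16:45, 17:30-19:30 (add 5h to convert from UTC-5).
Imani in UTC: 08:30-10:30, 14:45-16:00, 18:00-20:00 (add 5h to convert from UTC-5).
Emeka: free for 14:00-14:30. Yara: not fully free for 14:00-14:30. Omar: free for 14:00-14:30. Imani: not fully free for 14:00-14:30.

Imani, Yara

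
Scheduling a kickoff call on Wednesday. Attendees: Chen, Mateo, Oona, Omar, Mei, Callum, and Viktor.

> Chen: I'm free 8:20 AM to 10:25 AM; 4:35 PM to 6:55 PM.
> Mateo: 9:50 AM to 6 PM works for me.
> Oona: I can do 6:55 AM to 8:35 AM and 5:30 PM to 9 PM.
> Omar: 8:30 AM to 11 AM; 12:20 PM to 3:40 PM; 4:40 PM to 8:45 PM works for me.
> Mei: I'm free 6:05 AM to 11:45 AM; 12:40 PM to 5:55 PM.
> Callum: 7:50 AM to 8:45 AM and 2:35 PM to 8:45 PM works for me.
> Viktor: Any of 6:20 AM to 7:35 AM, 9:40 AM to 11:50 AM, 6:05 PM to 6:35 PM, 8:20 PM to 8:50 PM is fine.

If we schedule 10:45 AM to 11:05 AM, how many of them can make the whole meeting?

3

Mateo, Mei, and Viktor can make the full 10:45-11:05 slot — that's 3.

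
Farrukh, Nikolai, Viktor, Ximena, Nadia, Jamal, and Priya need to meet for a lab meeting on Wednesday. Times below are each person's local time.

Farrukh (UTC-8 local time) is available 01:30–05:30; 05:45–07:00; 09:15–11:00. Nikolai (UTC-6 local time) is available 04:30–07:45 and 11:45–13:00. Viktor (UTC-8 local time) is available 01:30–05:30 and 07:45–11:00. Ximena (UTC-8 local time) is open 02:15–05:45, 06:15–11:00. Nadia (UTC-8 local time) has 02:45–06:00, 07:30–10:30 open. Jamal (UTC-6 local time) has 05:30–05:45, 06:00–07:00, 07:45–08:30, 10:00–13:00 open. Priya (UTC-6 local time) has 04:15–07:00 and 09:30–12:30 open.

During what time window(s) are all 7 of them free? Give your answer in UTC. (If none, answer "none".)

11:30-11:45, 12:00-13:00, 17:45-18:30

Farrukh in UTC: 09:30-13:30, 13:45-15:00, 17:15-19:00 (add 8h to convert from UTC-8).
Nikolai in UTC: 10:30-13:45, 17:45-19:00 (add 6h to convert from UTC-6).
Viktor in UTC: 09:30-13:30, 15:45-19:00 (add 8h to convert from UTC-8).
Ximena in UTC: 10:15-13:45, 14:15-19:00 (add 8h to convert from UTC-8).
Nadia in UTC: 10:45-14:00, 15:30-18:30 (add 8h to convert from UTC-8).
Jamal in UTC: 11:30-11:45, 12:00-13:00, 13:45-14:30, 16:00-19:00 (add 6h to convert from UTC-6).
Priya in UTC: 10:15-13:00, 15:30-18:30 (add 6h to convert from UTC-6).
Farrukh ∩ Nikolai: 10:30-13:30, 17:45-19:00.
Farrukh ∩ Nikolai ∩ Viktor: 10:30-13:30, 17:45-19:00.
Farrukh ∩ Nikolai ∩ Viktor ∩ Ximena: 10:30-13:30, 17:45-19:00.
Farrukh ∩ Nikolai ∩ Viktor ∩ Ximena ∩ Nadia: 10:45-13:30, 17:45-18:30.
Farrukh ∩ Nikolai ∩ Viktor ∩ Ximena ∩ Nadia ∩ Jamal: 11:30-11:45, 12:00-13:00, 17:45-18:30.
Farrukh ∩ Nikolai ∩ Viktor ∩ Ximena ∩ Nadia ∩ Jamal ∩ Priya: 11:30-11:45, 12:00-13:00, 17:45-18:30.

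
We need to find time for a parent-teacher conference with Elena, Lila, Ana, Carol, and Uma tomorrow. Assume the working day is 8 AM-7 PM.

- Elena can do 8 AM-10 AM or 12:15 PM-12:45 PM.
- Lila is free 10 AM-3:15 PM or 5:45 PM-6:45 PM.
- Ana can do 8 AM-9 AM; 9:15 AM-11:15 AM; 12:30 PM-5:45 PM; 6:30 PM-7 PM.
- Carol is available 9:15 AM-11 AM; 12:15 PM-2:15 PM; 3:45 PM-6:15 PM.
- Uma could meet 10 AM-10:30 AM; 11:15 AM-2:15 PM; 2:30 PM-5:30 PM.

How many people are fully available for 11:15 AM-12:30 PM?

Lila and Uma can make the full 11:15-12:30 slot — that's 2.

2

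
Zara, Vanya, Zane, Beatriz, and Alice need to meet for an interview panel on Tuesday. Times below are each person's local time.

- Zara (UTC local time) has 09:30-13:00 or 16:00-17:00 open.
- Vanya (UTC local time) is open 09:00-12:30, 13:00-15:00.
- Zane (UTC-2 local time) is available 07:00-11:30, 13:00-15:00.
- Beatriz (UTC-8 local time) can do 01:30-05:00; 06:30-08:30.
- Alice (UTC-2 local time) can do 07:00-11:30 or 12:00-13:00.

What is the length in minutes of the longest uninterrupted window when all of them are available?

Zara in UTC: 09:30-13:00, 16:00-17:00.
Vanya in UTC: 09:00-12:30, 13:00-15:00.
Zane in UTC: 09:00-13:30, 15:00-17:00 (add 2h to convert from UTC-2).
Beatriz in UTC: 09:30-13:00, 14:30-16:30 (add 8h to convert from UTC-8).
Alice in UTC: 09:00-13:30, 14:00-15:00 (add 2h to convert from UTC-2).
Zara ∩ Vanya: 09:30-12:30.
Zara ∩ Vanya ∩ Zane: 09:30-12:30.
Zara ∩ Vanya ∩ Zane ∩ Beatriz: 09:30-12:30.
Zara ∩ Vanya ∩ Zane ∩ Beatriz ∩ Alice: 09:30-12:30.
Those are the intersection windows.
The longest is 09:30-12:30 at 180 minutes.

180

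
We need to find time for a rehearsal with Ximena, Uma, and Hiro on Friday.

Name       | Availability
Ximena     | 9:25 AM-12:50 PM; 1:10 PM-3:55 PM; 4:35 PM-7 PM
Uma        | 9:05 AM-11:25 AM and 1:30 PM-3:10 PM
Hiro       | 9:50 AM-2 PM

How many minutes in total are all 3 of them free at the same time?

125

Ximena ∩ Uma: 09:25-11:25, 13:30-15:10.
Ximena ∩ Uma ∩ Hiro: 09:50-11:25, 13:30-14:00.
So the common availability across everyone is 09:50-11:25, 13:30-14:00.
Summing the common windows: 95 + 30 = 125 minutes.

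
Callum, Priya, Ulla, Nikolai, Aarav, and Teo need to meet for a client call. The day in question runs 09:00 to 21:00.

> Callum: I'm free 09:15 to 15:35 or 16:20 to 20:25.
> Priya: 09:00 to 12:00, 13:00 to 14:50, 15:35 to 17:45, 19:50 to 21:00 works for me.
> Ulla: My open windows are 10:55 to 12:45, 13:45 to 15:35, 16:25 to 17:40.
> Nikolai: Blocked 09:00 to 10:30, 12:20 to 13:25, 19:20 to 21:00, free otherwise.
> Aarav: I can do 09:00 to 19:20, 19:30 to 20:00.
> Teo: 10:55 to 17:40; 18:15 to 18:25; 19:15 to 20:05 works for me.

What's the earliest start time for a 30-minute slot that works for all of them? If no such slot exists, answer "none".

10:55

Callum free: 09:15-15:35, 16:20-20:25.
Priya free: 09:00-12:00, 13:00-14:50, 15:35-17:45, 19:50-21:00.
Ulla free: 10:55-12:45, 13:45-15:35, 16:25-17:40.
Nikolai free: 10:30-12:20, 13:25-19:20 (invert busy blocks within the working day).
Aarav free: 09:00-19:20, 19:30-20:00.
Teo free: 10:55-17:40, 18:15-18:25, 19:15-20:05.
Callum ∩ Priya: 09:15-12:00, 13:00-14:50, 16:20-17:45, 19:50-20:25.
Callum ∩ Priya ∩ Ulla: 10:55-12:00, 13:45-14:50, 16:25-17:40.
Callum ∩ Priya ∩ Ulla ∩ Nikolai: 10:55-12:00, 13:45-14:50, 16:25-17:40.
Callum ∩ Priya ∩ Ulla ∩ Nikolai ∩ Aarav: 10:55-12:00, 13:45-14:50, 16:25-17:40.
Callum ∩ Priya ∩ Ulla ∩ Nikolai ∩ Aarav ∩ Teo: 10:55-12:00, 13:45-14:50, 16:25-17:40.
The first common window of at least 30 minutes is 10:55-12:00, so the earliest start is 10:55.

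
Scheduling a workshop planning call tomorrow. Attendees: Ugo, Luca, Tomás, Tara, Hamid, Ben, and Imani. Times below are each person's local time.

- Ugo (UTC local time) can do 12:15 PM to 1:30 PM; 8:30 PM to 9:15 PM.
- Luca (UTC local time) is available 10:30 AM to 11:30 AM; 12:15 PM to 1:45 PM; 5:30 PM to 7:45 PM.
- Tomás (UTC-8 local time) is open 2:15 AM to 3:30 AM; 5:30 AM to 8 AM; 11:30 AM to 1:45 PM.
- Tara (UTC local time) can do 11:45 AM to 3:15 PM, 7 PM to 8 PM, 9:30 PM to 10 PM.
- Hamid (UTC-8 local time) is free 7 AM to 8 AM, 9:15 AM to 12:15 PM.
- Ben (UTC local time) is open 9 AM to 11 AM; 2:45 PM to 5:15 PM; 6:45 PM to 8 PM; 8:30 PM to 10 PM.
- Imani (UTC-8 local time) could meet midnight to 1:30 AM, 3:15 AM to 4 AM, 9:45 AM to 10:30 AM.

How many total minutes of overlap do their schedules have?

0

Ugo in UTC: 12:15-13:30, 20:30-21:15.
Luca in UTC: 10:30-11:30, 12:15-13:45, 17:30-19:45.
Tomás in UTC: 10:15-11:30, 13:30-16:00, 19:30-21:45 (add 8h to convert from UTC-8).
Tara in UTC: 11:45-15:15, 19:00-20:00, 21:30-22:00.
Hamid in UTC: 15:00-16:00, 17:15-20:15 (add 8h to convert from UTC-8).
Ben in UTC: 09:00-11:00, 14:45-17:15, 18:45-20:00, 20:30-22:00.
Imani in UTC: 08:00-09:30, 11:15-12:00, 17:45-18:30 (add 8h to convert from UTC-8).
Ugo ∩ Luca: 12:15-13:30.
Ugo ∩ Luca ∩ Tomás: ∅.
Ugo ∩ Luca ∩ Tomás ∩ Tara: ∅.
Ugo ∩ Luca ∩ Tomás ∩ Tara ∩ Hamid: ∅.
Ugo ∩ Luca ∩ Tomás ∩ Tara ∩ Hamid ∩ Ben: ∅.
Ugo ∩ Luca ∩ Tomás ∩ Tara ∩ Hamid ∩ Ben ∩ Imani: ∅.
There is no time when everyone is free.
There is no common window, so the total is 0 minutes.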